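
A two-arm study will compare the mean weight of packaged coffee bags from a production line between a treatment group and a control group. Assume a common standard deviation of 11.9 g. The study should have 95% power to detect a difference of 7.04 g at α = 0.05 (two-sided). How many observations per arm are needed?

75 per group

For two equal groups, n per group = 2·((z_{α/2} + z_β)·σ/δ)².
z_{α/2} = 1.960; z_β = 1.645 (power 95%).
n = 2 × (3.605 × 11.9 / 7.04)² = 2 × 37.13 = 74.26
Round up: n = 75 per group.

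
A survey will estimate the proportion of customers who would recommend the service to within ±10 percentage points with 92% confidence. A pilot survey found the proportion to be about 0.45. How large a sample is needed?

n = 76

For a proportion with margin E = 0.1 at 92% confidence, z = 1.751.
n = p̂(1−p̂)(z/E)² = 0.45 × 0.55 × (1.751/0.1)² = 75.88
Round up: n = 76.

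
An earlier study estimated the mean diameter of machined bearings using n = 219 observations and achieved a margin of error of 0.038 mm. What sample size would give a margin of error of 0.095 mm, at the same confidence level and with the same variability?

n = 36

Margin of error scales as 1/√n, so n₂ = n₁·(E₁/E₂)².
n₂ = 219 × (0.038/0.095)² = 219 × 0.16 = 35.04
Round up: n₂ = 36.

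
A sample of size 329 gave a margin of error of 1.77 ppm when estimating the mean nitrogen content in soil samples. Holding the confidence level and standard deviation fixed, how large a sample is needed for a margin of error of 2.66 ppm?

Margin of error scales as 1/√n, so n₂ = n₁·(E₁/E₂)².
n₂ = 329 × (1.77/2.66)² = 329 × 0.4428 = 145.68
Round up: n₂ = 146.

146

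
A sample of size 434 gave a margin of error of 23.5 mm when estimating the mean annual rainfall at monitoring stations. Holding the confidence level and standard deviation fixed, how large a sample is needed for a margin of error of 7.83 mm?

Margin of error scales as 1/√n, so n₂ = n₁·(E₁/E₂)².
n₂ = 434 × (23.5/7.83)² = 434 × 9.008 = 3909.47
Round up: n₂ = 3910.

3910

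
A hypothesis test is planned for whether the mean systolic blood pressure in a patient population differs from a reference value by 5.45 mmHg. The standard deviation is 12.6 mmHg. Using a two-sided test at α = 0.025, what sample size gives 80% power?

n = 51

For a one-sample z-test, n = ((z_{α/2} + z_β)·σ/δ)².
z_{α/2} = 2.241 (two-sided α = 0.025); z_β = 0.842 (power 80% → β = 0.2).
n = (3.083 × 12.6 / 5.45)² = 50.80
Round up: n = 51.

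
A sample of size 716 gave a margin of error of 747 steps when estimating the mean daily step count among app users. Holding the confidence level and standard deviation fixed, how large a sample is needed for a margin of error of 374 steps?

Margin of error scales as 1/√n, so n₂ = n₁·(E₁/E₂)².
n₂ = 716 × (747/374)² = 716 × 3.989 = 2856.12
Round up: n₂ = 2857.

n = 2857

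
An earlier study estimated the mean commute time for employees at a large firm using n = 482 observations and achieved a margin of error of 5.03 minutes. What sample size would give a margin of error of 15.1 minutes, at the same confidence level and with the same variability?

Margin of error scales as 1/√n, so n₂ = n₁·(E₁/E₂)².
n₂ = 482 × (5.03/15.1)² = 482 × 0.111 = 53.50
Round up: n₂ = 54.

n = 54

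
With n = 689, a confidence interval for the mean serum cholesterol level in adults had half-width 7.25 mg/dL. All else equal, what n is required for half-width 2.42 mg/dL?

6184

Margin of error scales as 1/√n, so n₂ = n₁·(E₁/E₂)².
n₂ = 689 × (7.25/2.42)² = 689 × 8.975 = 6183.77
Round up: n₂ = 6184.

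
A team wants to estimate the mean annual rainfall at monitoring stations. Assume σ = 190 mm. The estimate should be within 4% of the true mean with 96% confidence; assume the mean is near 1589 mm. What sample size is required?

38

For a mean, the margin of error is E = z·σ/√n, so n = (zσ/E)².
At 96% confidence, z = 2.054.
E = 4% of 1589 = 63.56 mm.
n = (2.054 × 190 / 63.56)² = 37.70
Round up: n = 38.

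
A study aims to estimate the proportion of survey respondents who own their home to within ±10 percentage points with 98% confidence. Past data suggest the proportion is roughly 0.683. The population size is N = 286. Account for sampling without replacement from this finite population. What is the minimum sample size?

For a proportion with margin E = 0.1 at 98% confidence, z = 2.326.
n = p̂(1−p̂)(z/E)² = 0.683 × 0.317 × (2.326/0.1)² = 117.14 — call this n₀.
Finite-population correction with N = 286: n = n₀ / (1 + (n₀−1)/N) = 117.14 / 1.406 = 83.31
Round up: n = 84.

n = 84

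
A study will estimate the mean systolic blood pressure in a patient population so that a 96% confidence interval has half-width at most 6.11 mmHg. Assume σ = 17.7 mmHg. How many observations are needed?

n = 36

For a mean, the margin of error is E = z·σ/√n, so n = (zσ/E)².
At 96% confidence, z = 2.054.
n = (2.054 × 17.7 / 6.11)² = 35.41
Round up: n = 36.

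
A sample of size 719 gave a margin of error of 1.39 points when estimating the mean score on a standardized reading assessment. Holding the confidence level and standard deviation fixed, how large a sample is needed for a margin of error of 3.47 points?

Margin of error scales as 1/√n, so n₂ = n₁·(E₁/E₂)².
n₂ = 719 × (1.39/3.47)² = 719 × 0.1605 = 115.40
Round up: n₂ = 116.

n = 116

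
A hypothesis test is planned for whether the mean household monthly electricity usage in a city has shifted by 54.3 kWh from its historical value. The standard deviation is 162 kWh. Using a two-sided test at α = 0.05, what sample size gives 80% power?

70

For a one-sample z-test, n = ((z_{α/2} + z_β)·σ/δ)².
z_{α/2} = 1.960 (two-sided α = 0.05); z_β = 0.842 (power 80% → β = 0.2).
n = (2.802 × 162 / 54.3)² = 69.88
Round up: n = 70.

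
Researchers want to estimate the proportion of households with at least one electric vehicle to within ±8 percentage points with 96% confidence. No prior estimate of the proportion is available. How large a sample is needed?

165

For a proportion with margin E = 0.08 at 96% confidence, z = 2.054.
With no prior estimate, use p = 0.5, which maximizes p(1−p) at 0.25.
n = 0.25 × (z/E)² = 0.25 × (2.054/0.08)² = 164.80
Round up: n = 165.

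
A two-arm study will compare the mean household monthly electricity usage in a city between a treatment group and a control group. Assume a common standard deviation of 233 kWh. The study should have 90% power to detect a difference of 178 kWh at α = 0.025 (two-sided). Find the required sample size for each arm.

For two equal groups, n per group = 2·((z_{α/2} + z_β)·σ/δ)².
z_{α/2} = 2.241; z_β = 1.282 (power 90%).
n = 2 × (3.523 × 233 / 178)² = 2 × 21.27 = 42.54
Round up: n = 43 per group.

43 per group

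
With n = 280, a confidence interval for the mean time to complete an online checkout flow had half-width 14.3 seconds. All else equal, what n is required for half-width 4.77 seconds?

2517

Margin of error scales as 1/√n, so n₂ = n₁·(E₁/E₂)².
n₂ = 280 × (14.3/4.77)² = 280 × 8.987 = 2516.36
Round up: n₂ = 2517.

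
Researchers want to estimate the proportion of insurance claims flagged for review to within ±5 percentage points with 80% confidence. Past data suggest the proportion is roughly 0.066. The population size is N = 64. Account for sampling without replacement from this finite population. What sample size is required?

26

For a proportion with margin E = 0.05 at 80% confidence, z = 1.282.
n = p̂(1−p̂)(z/E)² = 0.066 × 0.934 × (1.282/0.05)² = 40.53 — call this n₀.
Finite-population correction with N = 64: n = n₀ / (1 + (n₀−1)/N) = 40.53 / 1.618 = 25.05
Round up: n = 26.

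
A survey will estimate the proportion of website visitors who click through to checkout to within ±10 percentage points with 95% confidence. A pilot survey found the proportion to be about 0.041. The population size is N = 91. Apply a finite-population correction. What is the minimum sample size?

14

For a proportion with margin E = 0.1 at 95% confidence, z = 1.960.
n = p̂(1−p̂)(z/E)² = 0.041 × 0.959 × (1.960/0.1)² = 15.10 — call this n₀.
Finite-population correction with N = 91: n = n₀ / (1 + (n₀−1)/N) = 15.10 / 1.155 = 13.07
Round up: n = 14.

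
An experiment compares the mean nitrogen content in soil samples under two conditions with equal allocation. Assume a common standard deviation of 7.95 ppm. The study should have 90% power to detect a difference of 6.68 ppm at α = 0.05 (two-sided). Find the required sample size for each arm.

30 per group

For two equal groups, n per group = 2·((z_{α/2} + z_β)·σ/δ)².
z_{α/2} = 1.960; z_β = 1.282 (power 90%).
n = 2 × (3.242 × 7.95 / 6.68)² = 2 × 14.89 = 29.78
Round up: n = 30 per group.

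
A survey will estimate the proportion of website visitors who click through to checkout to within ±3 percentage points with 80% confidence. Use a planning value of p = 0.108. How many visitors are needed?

For a proportion with margin E = 0.03 at 80% confidence, z = 1.282.
n = p̂(1−p̂)(z/E)² = 0.108 × 0.892 × (1.282/0.03)² = 175.92
Round up: n = 176.

n = 176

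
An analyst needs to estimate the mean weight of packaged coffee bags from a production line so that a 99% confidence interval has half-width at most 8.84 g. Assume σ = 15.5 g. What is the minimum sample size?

For a mean, the margin of error is E = z·σ/√n, so n = (zσ/E)².
At 99% confidence, z = 2.576.
n = (2.576 × 15.5 / 8.84)² = 20.40
Round up: n = 21.

21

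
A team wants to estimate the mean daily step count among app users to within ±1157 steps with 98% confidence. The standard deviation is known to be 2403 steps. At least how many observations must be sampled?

For a mean, the margin of error is E = z·σ/√n, so n = (zσ/E)².
At 98% confidence, z = 2.326.
n = (2.326 × 2403 / 1157)² = 23.34
Round up: n = 24.

24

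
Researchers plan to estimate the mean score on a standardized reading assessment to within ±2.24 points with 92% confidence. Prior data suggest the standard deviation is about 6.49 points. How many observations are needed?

26

For a mean, the margin of error is E = z·σ/√n, so n = (zσ/E)².
At 92% confidence, z = 1.751.
n = (1.751 × 6.49 / 2.24)² = 25.74
Round up: n = 26.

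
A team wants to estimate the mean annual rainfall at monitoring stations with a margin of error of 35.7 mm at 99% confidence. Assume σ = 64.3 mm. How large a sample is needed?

n = 22

For a mean, the margin of error is E = z·σ/√n, so n = (zσ/E)².
At 99% confidence, z = 2.576.
n = (2.576 × 64.3 / 35.7)² = 21.53
Round up: n = 22.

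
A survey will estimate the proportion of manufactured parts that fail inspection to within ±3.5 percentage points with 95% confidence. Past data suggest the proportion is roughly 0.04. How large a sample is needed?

For a proportion with margin E = 0.035 at 95% confidence, z = 1.960.
n = p̂(1−p̂)(z/E)² = 0.04 × 0.96 × (1.960/0.035)² = 120.42
Round up: n = 121.

121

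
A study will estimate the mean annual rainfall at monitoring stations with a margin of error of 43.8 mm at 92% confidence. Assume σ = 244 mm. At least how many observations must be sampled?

For a mean, the margin of error is E = z·σ/√n, so n = (zσ/E)².
At 92% confidence, z = 1.751.
n = (1.751 × 244 / 43.8)² = 95.15
Round up: n = 96.

96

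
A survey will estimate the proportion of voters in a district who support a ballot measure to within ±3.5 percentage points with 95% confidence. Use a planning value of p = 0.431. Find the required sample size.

770

For a proportion with margin E = 0.035 at 95% confidence, z = 1.960.
n = p̂(1−p̂)(z/E)² = 0.431 × 0.569 × (1.960/0.035)² = 769.07
Round up: n = 770.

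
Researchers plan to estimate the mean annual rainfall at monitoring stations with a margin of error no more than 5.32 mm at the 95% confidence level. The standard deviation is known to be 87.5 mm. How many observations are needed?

For a mean, the margin of error is E = z·σ/√n, so n = (zσ/E)².
At 95% confidence, z = 1.960.
n = (1.960 × 87.5 / 5.32)² = 1039.21
Round up: n = 1040.

1040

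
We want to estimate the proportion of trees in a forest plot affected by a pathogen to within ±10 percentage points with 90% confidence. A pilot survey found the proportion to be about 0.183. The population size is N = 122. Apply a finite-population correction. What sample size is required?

For a proportion with margin E = 0.1 at 90% confidence, z = 1.645.
n = p̂(1−p̂)(z/E)² = 0.183 × 0.817 × (1.645/0.1)² = 40.46 — call this n₀.
Finite-population correction with N = 122: n = n₀ / (1 + (n₀−1)/N) = 40.46 / 1.323 = 30.58
Round up: n = 31.

31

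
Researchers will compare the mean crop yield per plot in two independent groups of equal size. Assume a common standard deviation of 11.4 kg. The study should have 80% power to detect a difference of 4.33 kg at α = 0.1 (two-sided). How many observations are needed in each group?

For two equal groups, n per group = 2·((z_{α/2} + z_β)·σ/δ)².
z_{α/2} = 1.645; z_β = 0.842 (power 80%).
n = 2 × (2.487 × 11.4 / 4.33)² = 2 × 42.87 = 85.74
Round up: n = 86 per group.

86 per group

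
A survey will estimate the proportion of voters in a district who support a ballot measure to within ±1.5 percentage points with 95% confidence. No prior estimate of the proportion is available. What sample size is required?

4269

For a proportion with margin E = 0.015 at 95% confidence, z = 1.960.
With no prior estimate, use p = 0.5, which maximizes p(1−p) at 0.25.
n = 0.25 × (z/E)² = 0.25 × (1.960/0.015)² = 4268.44
Round up: n = 4269.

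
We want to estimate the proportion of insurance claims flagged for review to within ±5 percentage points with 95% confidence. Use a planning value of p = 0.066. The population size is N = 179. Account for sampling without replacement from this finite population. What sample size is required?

63

For a proportion with margin E = 0.05 at 95% confidence, z = 1.960.
n = p̂(1−p̂)(z/E)² = 0.066 × 0.934 × (1.960/0.05)² = 94.72 — call this n₀.
Finite-population correction with N = 179: n = n₀ / (1 + (n₀−1)/N) = 94.72 / 1.524 = 62.15
Round up: n = 63.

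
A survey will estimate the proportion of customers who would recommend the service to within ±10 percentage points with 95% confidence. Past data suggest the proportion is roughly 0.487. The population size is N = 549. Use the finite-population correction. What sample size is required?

For a proportion with margin E = 0.1 at 95% confidence, z = 1.960.
n = p̂(1−p̂)(z/E)² = 0.487 × 0.513 × (1.960/0.1)² = 95.98 — call this n₀.
Finite-population correction with N = 549: n = n₀ / (1 + (n₀−1)/N) = 95.98 / 1.173 = 81.82
Round up: n = 82.

82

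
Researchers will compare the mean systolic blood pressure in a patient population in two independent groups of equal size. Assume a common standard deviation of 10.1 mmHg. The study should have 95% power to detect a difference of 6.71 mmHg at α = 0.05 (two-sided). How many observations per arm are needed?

59 per group

For two equal groups, n per group = 2·((z_{α/2} + z_β)·σ/δ)².
z_{α/2} = 1.960; z_β = 1.645 (power 95%).
n = 2 × (3.605 × 10.1 / 6.71)² = 2 × 29.44 = 58.88
Round up: n = 59 per group.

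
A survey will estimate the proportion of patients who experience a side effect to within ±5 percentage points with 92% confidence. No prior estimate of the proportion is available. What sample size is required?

n = 307

For a proportion with margin E = 0.05 at 92% confidence, z = 1.751.
With no prior estimate, use p = 0.5, which maximizes p(1−p) at 0.25.
n = 0.25 × (z/E)² = 0.25 × (1.751/0.05)² = 306.60
Round up: n = 307.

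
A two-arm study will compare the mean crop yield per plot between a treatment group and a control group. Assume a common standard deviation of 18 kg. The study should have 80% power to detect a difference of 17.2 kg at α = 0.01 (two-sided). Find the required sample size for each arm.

26 per group

For two equal groups, n per group = 2·((z_{α/2} + z_β)·σ/δ)².
z_{α/2} = 2.576; z_β = 0.842 (power 80%).
n = 2 × (3.418 × 18 / 17.2)² = 2 × 12.79 = 25.58
Round up: n = 26 per group.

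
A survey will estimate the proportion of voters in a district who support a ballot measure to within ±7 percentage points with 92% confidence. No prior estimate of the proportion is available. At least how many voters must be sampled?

For a proportion with margin E = 0.07 at 92% confidence, z = 1.751.
With no prior estimate, use p = 0.5, which maximizes p(1−p) at 0.25.
n = 0.25 × (z/E)² = 0.25 × (1.751/0.07)² = 156.43
Round up: n = 157.

157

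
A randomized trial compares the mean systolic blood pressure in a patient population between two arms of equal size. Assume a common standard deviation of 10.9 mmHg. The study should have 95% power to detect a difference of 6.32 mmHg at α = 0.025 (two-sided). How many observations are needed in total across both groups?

180 total

For two equal groups, n per group = 2·((z_{α/2} + z_β)·σ/δ)².
z_{α/2} = 2.241; z_β = 1.645 (power 95%).
n = 2 × (3.886 × 10.9 / 6.32)² = 2 × 44.92 = 89.84
Round up: n = 90 per group.
Total across both groups: 2 × 90 = 180.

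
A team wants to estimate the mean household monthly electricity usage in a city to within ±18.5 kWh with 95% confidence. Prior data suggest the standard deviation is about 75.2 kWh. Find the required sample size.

For a mean, the margin of error is E = z·σ/√n, so n = (zσ/E)².
At 95% confidence, z = 1.960.
n = (1.960 × 75.2 / 18.5)² = 63.48
Round up: n = 64.

n = 64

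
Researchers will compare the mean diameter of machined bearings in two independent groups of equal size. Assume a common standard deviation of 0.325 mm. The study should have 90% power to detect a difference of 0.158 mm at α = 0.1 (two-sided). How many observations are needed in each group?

73 per group

For two equal groups, n per group = 2·((z_{α/2} + z_β)·σ/δ)².
z_{α/2} = 1.645; z_β = 1.282 (power 90%).
n = 2 × (2.927 × 0.325 / 0.158)² = 2 × 36.25 = 72.50
Round up: n = 73 per group.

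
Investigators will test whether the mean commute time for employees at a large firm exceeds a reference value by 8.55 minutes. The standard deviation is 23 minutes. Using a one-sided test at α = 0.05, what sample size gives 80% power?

For a one-sample z-test, n = ((z_α + z_β)·σ/δ)².
z_α = 1.645 (one-sided α = 0.05); z_β = 0.842 (power 80% → β = 0.2).
n = (2.487 × 23 / 8.55)² = 44.76
Round up: n = 45.

45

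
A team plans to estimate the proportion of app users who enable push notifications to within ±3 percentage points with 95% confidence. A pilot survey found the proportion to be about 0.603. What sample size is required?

For a proportion with margin E = 0.03 at 95% confidence, z = 1.960.
n = p̂(1−p̂)(z/E)² = 0.603 × 0.397 × (1.960/0.03)² = 1021.83
Round up: n = 1022.

1022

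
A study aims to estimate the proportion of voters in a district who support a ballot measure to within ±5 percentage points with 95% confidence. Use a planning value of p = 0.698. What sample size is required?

For a proportion with margin E = 0.05 at 95% confidence, z = 1.960.
n = p̂(1−p̂)(z/E)² = 0.698 × 0.302 × (1.960/0.05)² = 323.92
Round up: n = 324.

324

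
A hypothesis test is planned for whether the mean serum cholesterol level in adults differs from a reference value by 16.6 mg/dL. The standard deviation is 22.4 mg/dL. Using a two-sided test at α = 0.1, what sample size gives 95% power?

For a one-sample z-test, n = ((z_{α/2} + z_β)·σ/δ)².
z_{α/2} = 1.645 (two-sided α = 0.1); z_β = 1.645 (power 95% → β = 0.05).
n = (3.290 × 22.4 / 16.6)² = 19.71
Round up: n = 20.

n = 20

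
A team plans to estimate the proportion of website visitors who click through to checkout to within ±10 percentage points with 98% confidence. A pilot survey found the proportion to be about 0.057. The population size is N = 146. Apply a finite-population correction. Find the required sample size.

For a proportion with margin E = 0.1 at 98% confidence, z = 2.326.
n = p̂(1−p̂)(z/E)² = 0.057 × 0.943 × (2.326/0.1)² = 29.08 — call this n₀.
Finite-population correction with N = 146: n = n₀ / (1 + (n₀−1)/N) = 29.08 / 1.192 = 24.40
Round up: n = 25.

25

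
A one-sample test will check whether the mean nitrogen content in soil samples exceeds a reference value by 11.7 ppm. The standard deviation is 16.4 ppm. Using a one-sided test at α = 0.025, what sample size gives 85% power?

18

For a one-sample z-test, n = ((z_α + z_β)·σ/δ)².
z_α = 1.960 (one-sided α = 0.025); z_β = 1.036 (power 85% → β = 0.15).
n = (2.996 × 16.4 / 11.7)² = 17.64
Round up: n = 18.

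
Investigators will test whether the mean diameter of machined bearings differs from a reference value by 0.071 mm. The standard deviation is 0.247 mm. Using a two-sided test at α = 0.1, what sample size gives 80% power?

For a one-sample z-test, n = ((z_{α/2} + z_β)·σ/δ)².
z_{α/2} = 1.645 (two-sided α = 0.1); z_β = 0.842 (power 80% → β = 0.2).
n = (2.487 × 0.247 / 0.071)² = 74.86
Round up: n = 75.

n = 75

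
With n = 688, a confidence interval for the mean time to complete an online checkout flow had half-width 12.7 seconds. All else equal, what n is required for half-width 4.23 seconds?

6202

Margin of error scales as 1/√n, so n₂ = n₁·(E₁/E₂)².
n₂ = 688 × (12.7/4.23)² = 688 × 9.014 = 6201.63
Round up: n₂ = 6202.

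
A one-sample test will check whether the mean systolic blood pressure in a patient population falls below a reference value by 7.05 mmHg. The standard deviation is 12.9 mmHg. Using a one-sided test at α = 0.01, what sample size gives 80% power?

34

For a one-sample z-test, n = ((z_α + z_β)·σ/δ)².
z_α = 2.326 (one-sided α = 0.01); z_β = 0.842 (power 80% → β = 0.2).
n = (3.168 × 12.9 / 7.05)² = 33.60
Round up: n = 34.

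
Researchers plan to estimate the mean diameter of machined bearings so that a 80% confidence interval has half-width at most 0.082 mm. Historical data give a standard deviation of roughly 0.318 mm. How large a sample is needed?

For a mean, the margin of error is E = z·σ/√n, so n = (zσ/E)².
At 80% confidence, z = 1.282.
n = (1.282 × 0.318 / 0.082)² = 24.72
Round up: n = 25.

n = 25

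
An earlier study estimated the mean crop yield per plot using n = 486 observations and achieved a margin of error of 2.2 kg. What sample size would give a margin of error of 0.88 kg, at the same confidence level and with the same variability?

Margin of error scales as 1/√n, so n₂ = n₁·(E₁/E₂)².
n₂ = 486 × (2.2/0.88)² = 486 × 6.25 = 3037.50
Round up: n₂ = 3038.

n = 3038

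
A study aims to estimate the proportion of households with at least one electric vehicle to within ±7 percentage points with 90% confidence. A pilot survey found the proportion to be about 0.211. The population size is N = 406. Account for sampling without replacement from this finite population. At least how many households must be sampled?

For a proportion with margin E = 0.07 at 90% confidence, z = 1.645.
n = p̂(1−p̂)(z/E)² = 0.211 × 0.789 × (1.645/0.07)² = 91.94 — call this n₀.
Finite-population correction with N = 406: n = n₀ / (1 + (n₀−1)/N) = 91.94 / 1.224 = 75.11
Round up: n = 76.

76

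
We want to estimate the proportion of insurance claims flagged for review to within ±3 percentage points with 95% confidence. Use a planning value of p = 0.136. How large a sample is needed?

For a proportion with margin E = 0.03 at 95% confidence, z = 1.960.
n = p̂(1−p̂)(z/E)² = 0.136 × 0.864 × (1.960/0.03)² = 501.56
Round up: n = 502.

502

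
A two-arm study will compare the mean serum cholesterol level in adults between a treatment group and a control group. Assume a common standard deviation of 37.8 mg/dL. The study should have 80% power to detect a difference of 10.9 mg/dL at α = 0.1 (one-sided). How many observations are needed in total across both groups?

For two equal groups, n per group = 2·((z_α + z_β)·σ/δ)².
z_α = 1.282; z_β = 0.842 (power 80%).
n = 2 × (2.124 × 37.8 / 10.9)² = 2 × 54.25 = 108.50
Round up: n = 109 per group.
Total across both groups: 2 × 109 = 218.

218 total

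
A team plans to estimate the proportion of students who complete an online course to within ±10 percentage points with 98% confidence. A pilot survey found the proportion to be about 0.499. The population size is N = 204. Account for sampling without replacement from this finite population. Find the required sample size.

For a proportion with margin E = 0.1 at 98% confidence, z = 2.326.
n = p̂(1−p̂)(z/E)² = 0.499 × 0.501 × (2.326/0.1)² = 135.26 — call this n₀.
Finite-population correction with N = 204: n = n₀ / (1 + (n₀−1)/N) = 135.26 / 1.658 = 81.58
Round up: n = 82.

82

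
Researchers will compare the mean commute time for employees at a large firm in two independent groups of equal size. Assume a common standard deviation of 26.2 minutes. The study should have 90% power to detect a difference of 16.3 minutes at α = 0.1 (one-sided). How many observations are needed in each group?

For two equal groups, n per group = 2·((z_α + z_β)·σ/δ)².
z_α = 1.282; z_β = 1.282 (power 90%).
n = 2 × (2.564 × 26.2 / 16.3)² = 2 × 16.98 = 33.96
Round up: n = 34 per group.

34 per group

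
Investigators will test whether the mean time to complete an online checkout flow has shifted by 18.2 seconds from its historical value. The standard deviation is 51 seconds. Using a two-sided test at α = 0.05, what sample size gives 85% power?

For a one-sample z-test, n = ((z_{α/2} + z_β)·σ/δ)².
z_{α/2} = 1.960 (two-sided α = 0.05); z_β = 1.036 (power 85% → β = 0.15).
n = (2.996 × 51 / 18.2)² = 70.48
Round up: n = 71.

71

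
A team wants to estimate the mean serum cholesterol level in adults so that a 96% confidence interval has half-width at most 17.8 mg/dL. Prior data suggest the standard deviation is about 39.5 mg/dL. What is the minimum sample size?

21

For a mean, the margin of error is E = z·σ/√n, so n = (zσ/E)².
At 96% confidence, z = 2.054.
n = (2.054 × 39.5 / 17.8)² = 20.78
Round up: n = 21.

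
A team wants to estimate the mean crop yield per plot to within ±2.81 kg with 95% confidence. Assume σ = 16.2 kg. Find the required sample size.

128

For a mean, the margin of error is E = z·σ/√n, so n = (zσ/E)².
At 95% confidence, z = 1.960.
n = (1.960 × 16.2 / 2.81)² = 127.68
Round up: n = 128.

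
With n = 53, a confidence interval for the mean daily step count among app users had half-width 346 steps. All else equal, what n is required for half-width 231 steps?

Margin of error scales as 1/√n, so n₂ = n₁·(E₁/E₂)².
n₂ = 53 × (346/231)² = 53 × 2.244 = 118.93
Round up: n₂ = 119.

n = 119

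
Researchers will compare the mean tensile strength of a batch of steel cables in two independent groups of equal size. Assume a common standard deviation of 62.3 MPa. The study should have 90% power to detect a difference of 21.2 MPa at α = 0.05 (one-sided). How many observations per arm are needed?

For two equal groups, n per group = 2·((z_α + z_β)·σ/δ)².
z_α = 1.645; z_β = 1.282 (power 90%).
n = 2 × (2.927 × 62.3 / 21.2)² = 2 × 73.99 = 147.98
Round up: n = 148 per group.

148 per group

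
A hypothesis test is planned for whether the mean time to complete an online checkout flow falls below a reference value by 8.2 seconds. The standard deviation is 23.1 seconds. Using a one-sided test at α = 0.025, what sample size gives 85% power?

For a one-sample z-test, n = ((z_α + z_β)·σ/δ)².
z_α = 1.960 (one-sided α = 0.025); z_β = 1.036 (power 85% → β = 0.15).
n = (2.996 × 23.1 / 8.2)² = 71.23
Round up: n = 72.

72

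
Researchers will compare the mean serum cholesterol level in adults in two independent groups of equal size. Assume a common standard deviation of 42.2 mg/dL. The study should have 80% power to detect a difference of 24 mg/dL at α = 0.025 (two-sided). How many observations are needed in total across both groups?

118 total

For two equal groups, n per group = 2·((z_{α/2} + z_β)·σ/δ)².
z_{α/2} = 2.241; z_β = 0.842 (power 80%).
n = 2 × (3.083 × 42.2 / 24)² = 2 × 29.39 = 58.78
Round up: n = 59 per group.
Total across both groups: 2 × 59 = 118.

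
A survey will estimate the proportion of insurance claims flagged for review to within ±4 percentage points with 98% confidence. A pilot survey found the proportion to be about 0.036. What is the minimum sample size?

n = 118

For a proportion with margin E = 0.04 at 98% confidence, z = 2.326.
n = p̂(1−p̂)(z/E)² = 0.036 × 0.964 × (2.326/0.04)² = 117.35
Round up: n = 118.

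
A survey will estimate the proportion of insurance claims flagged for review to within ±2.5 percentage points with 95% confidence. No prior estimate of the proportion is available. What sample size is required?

For a proportion with margin E = 0.025 at 95% confidence, z = 1.960.
With no prior estimate, use p = 0.5, which maximizes p(1−p) at 0.25.
n = 0.25 × (z/E)² = 0.25 × (1.960/0.025)² = 1536.64
Round up: n = 1537.

1537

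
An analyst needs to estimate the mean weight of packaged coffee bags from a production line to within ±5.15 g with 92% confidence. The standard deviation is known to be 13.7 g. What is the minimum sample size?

22

For a mean, the margin of error is E = z·σ/√n, so n = (zσ/E)².
At 92% confidence, z = 1.751.
n = (1.751 × 13.7 / 5.15)² = 21.70
Round up: n = 22.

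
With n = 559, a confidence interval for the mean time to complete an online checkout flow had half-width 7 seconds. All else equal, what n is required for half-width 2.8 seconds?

n = 3494

Margin of error scales as 1/√n, so n₂ = n₁·(E₁/E₂)².
n₂ = 559 × (7/2.8)² = 559 × 6.25 = 3493.75
Round up: n₂ = 3494.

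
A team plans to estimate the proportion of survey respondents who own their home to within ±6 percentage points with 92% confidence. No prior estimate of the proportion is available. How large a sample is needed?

213

For a proportion with margin E = 0.06 at 92% confidence, z = 1.751.
With no prior estimate, use p = 0.5, which maximizes p(1−p) at 0.25.
n = 0.25 × (z/E)² = 0.25 × (1.751/0.06)² = 212.92
Round up: n = 213.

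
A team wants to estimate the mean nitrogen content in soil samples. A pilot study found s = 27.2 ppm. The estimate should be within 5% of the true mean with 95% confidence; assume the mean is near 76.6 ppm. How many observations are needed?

194

For a mean, the margin of error is E = z·σ/√n, so n = (zσ/E)².
At 95% confidence, z = 1.960.
E = 5% of 76.6 = 3.83 ppm.
n = (1.960 × 27.2 / 3.83)² = 193.75
Round up: n = 194.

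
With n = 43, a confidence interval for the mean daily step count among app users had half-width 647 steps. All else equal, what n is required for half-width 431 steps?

97

Margin of error scales as 1/√n, so n₂ = n₁·(E₁/E₂)².
n₂ = 43 × (647/431)² = 43 × 2.253 = 96.88
Round up: n₂ = 97.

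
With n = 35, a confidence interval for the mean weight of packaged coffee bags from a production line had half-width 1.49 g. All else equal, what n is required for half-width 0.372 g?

Margin of error scales as 1/√n, so n₂ = n₁·(E₁/E₂)².
n₂ = 35 × (1.49/0.372)² = 35 × 16.04 = 561.40
Round up: n₂ = 562.

562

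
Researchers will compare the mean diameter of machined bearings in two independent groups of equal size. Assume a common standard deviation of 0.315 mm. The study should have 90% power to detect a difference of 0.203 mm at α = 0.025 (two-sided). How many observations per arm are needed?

60 per group

For two equal groups, n per group = 2·((z_{α/2} + z_β)·σ/δ)².
z_{α/2} = 2.241; z_β = 1.282 (power 90%).
n = 2 × (3.523 × 0.315 / 0.203)² = 2 × 29.89 = 59.78
Round up: n = 60 per group.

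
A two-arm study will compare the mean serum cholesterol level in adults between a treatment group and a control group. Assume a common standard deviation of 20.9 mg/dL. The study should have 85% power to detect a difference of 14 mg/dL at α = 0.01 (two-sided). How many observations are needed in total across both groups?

For two equal groups, n per group = 2·((z_{α/2} + z_β)·σ/δ)².
z_{α/2} = 2.576; z_β = 1.036 (power 85%).
n = 2 × (3.612 × 20.9 / 14)² = 2 × 29.08 = 58.16
Round up: n = 59 per group.
Total across both groups: 2 × 59 = 118.

118 total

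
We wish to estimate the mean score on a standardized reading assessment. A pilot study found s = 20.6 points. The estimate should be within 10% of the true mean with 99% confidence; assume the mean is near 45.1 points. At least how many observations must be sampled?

For a mean, the margin of error is E = z·σ/√n, so n = (zσ/E)².
At 99% confidence, z = 2.576.
E = 10% of 45.1 = 4.51 points.
n = (2.576 × 20.6 / 4.51)² = 138.44
Round up: n = 139.

139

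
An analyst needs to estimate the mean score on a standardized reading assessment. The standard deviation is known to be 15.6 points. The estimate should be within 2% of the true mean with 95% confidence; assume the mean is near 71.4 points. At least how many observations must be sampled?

For a mean, the margin of error is E = z·σ/√n, so n = (zσ/E)².
At 95% confidence, z = 1.960.
E = 2% of 71.4 = 1.428 points.
n = (1.960 × 15.6 / 1.428)² = 458.46
Round up: n = 459.

n = 459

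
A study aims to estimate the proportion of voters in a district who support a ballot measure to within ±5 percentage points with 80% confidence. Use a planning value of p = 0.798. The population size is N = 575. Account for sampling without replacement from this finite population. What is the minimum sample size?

90

For a proportion with margin E = 0.05 at 80% confidence, z = 1.282.
n = p̂(1−p̂)(z/E)² = 0.798 × 0.202 × (1.282/0.05)² = 105.97 — call this n₀.
Finite-population correction with N = 575: n = n₀ / (1 + (n₀−1)/N) = 105.97 / 1.183 = 89.58
Round up: n = 90.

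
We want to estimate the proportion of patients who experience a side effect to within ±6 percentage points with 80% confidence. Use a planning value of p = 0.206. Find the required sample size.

75

For a proportion with margin E = 0.06 at 80% confidence, z = 1.282.
n = p̂(1−p̂)(z/E)² = 0.206 × 0.794 × (1.282/0.06)² = 74.67
Round up: n = 75.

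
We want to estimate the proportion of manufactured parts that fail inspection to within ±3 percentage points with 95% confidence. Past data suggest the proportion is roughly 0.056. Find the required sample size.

For a proportion with margin E = 0.03 at 95% confidence, z = 1.960.
n = p̂(1−p̂)(z/E)² = 0.056 × 0.944 × (1.960/0.03)² = 225.65
Round up: n = 226.

n = 226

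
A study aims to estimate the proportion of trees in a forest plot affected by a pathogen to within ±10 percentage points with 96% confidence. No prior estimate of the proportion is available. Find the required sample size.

For a proportion with margin E = 0.1 at 96% confidence, z = 2.054.
With no prior estimate, use p = 0.5, which maximizes p(1−p) at 0.25.
n = 0.25 × (z/E)² = 0.25 × (2.054/0.1)² = 105.47
Round up: n = 106.

106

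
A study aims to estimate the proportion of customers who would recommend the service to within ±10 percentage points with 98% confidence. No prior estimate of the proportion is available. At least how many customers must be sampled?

For a proportion with margin E = 0.1 at 98% confidence, z = 2.326.
With no prior estimate, use p = 0.5, which maximizes p(1−p) at 0.25.
n = 0.25 × (z/E)² = 0.25 × (2.326/0.1)² = 135.26
Round up: n = 136.

136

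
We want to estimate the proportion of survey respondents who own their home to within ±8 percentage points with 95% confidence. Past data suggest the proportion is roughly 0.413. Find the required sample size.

146

For a proportion with margin E = 0.08 at 95% confidence, z = 1.960.
n = p̂(1−p̂)(z/E)² = 0.413 × 0.587 × (1.960/0.08)² = 145.52
Round up: n = 146.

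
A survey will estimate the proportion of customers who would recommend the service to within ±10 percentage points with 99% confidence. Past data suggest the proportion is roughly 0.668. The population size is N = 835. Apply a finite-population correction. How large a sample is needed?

126

For a proportion with margin E = 0.1 at 99% confidence, z = 2.576.
n = p̂(1−p̂)(z/E)² = 0.668 × 0.332 × (2.576/0.1)² = 147.17 — call this n₀.
Finite-population correction with N = 835: n = n₀ / (1 + (n₀−1)/N) = 147.17 / 1.175 = 125.25
Round up: n = 126.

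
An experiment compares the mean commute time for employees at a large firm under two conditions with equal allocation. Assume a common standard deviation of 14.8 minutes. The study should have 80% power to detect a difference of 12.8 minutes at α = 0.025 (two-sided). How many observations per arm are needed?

26 per group

For two equal groups, n per group = 2·((z_{α/2} + z_β)·σ/δ)².
z_{α/2} = 2.241; z_β = 0.842 (power 80%).
n = 2 × (3.083 × 14.8 / 12.8)² = 2 × 12.71 = 25.42
Round up: n = 26 per group.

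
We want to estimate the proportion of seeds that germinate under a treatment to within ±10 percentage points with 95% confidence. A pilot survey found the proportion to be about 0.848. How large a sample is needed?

50

For a proportion with margin E = 0.1 at 95% confidence, z = 1.960.
n = p̂(1−p̂)(z/E)² = 0.848 × 0.152 × (1.960/0.1)² = 49.52
Round up: n = 50.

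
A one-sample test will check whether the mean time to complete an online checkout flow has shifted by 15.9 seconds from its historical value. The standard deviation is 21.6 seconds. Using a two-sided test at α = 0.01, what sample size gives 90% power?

For a one-sample z-test, n = ((z_{α/2} + z_β)·σ/δ)².
z_{α/2} = 2.576 (two-sided α = 0.01); z_β = 1.282 (power 90% → β = 0.1).
n = (3.858 × 21.6 / 15.9)² = 27.47
Round up: n = 28.

28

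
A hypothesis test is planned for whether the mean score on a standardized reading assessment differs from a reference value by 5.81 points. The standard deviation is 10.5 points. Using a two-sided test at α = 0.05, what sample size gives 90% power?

For a one-sample z-test, n = ((z_{α/2} + z_β)·σ/δ)².
z_{α/2} = 1.960 (two-sided α = 0.05); z_β = 1.282 (power 90% → β = 0.1).
n = (3.242 × 10.5 / 5.81)² = 34.33
Round up: n = 35.

n = 35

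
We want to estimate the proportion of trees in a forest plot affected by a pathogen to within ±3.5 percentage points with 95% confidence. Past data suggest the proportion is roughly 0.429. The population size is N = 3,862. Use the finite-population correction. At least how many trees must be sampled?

641

For a proportion with margin E = 0.035 at 95% confidence, z = 1.960.
n = p̂(1−p̂)(z/E)² = 0.429 × 0.571 × (1.960/0.035)² = 768.19 — call this n₀.
Finite-population correction with N = 3,862: n = n₀ / (1 + (n₀−1)/N) = 768.19 / 1.199 = 640.69
Round up: n = 641.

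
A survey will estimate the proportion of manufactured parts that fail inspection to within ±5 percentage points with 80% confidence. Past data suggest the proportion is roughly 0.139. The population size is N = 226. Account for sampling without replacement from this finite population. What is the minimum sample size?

59

For a proportion with margin E = 0.05 at 80% confidence, z = 1.282.
n = p̂(1−p̂)(z/E)² = 0.139 × 0.861 × (1.282/0.05)² = 78.68 — call this n₀.
Finite-population correction with N = 226: n = n₀ / (1 + (n₀−1)/N) = 78.68 / 1.344 = 58.54
Round up: n = 59.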